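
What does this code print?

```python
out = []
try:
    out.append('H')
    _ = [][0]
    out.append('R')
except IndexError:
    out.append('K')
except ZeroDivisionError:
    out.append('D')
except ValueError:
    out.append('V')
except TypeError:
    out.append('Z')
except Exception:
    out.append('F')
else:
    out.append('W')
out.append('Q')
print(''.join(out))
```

Execution trace: 'H' (try body) → 'K' (except IndexError) → 'Q' (after the try/except). Output: HKQ

Answer: HKQ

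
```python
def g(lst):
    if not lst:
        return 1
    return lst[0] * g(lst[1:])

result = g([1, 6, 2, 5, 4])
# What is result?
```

Product over [1, 6, 2, 5, 4] = 1 * 6 * 2 * 5 * 4 = 240

Answer: 240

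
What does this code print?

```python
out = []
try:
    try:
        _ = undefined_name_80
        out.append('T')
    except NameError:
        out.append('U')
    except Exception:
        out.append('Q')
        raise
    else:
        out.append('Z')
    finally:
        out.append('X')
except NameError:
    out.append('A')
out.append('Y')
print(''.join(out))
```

Execution trace: 'U' (inner except NameError) → 'X' (inner finally) → 'Y' (after the try/except). Output: UXY

Answer: UXY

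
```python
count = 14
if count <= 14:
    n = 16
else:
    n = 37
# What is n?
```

Trace:
`count = 14` → count = 14
`if count <= 14: ...` → count <= 14 is True → n = 16
So n = 16

Answer: 16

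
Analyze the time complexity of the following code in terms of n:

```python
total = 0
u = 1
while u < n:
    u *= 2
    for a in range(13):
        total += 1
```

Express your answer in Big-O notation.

Each loop level contributes: log n × 1. Multiplying the contributions gives O(log n).

Answer: O(log n)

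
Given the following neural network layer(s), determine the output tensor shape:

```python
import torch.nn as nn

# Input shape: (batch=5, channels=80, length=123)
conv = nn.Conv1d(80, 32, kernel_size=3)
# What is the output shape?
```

Input: (5, 80, 123) -> Output: (5, 32, 121)

Answer: (5, 32, 121)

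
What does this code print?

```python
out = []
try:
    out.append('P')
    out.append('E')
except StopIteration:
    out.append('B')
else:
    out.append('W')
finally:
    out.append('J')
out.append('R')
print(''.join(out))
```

Execution trace: 'P' (try body) → 'E' (try body, no exception) → 'W' (else) → 'J' (finally) → 'R' (after the try/except). Output: PEWJR

Answer: PEWJR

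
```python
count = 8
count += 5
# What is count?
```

Trace:
`count = 8` → count = 8
`count += 5` → count = 13
So count = 13

Answer: 13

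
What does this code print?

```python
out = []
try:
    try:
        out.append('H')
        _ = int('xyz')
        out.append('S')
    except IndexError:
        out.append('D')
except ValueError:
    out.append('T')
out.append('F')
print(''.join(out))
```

Execution trace: 'H' (try body) → 'T' (outer except ValueError) → 'F' (after the try/except). Output: HTF

Answer: HTF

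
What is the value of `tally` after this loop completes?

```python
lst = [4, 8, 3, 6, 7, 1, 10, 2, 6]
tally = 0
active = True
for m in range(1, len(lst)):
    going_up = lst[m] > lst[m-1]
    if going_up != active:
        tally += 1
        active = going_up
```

Count direction changes in [4, 8, 3, 6, 7, 1, 10, 2, 6]
`tally` takes the values: 0 → 1 → 2 → 3 → 4 → 5 → 6

Answer: 6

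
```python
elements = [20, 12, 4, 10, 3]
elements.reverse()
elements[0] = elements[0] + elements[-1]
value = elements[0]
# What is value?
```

Trace:
`elements = [20, 12, 4, 10, 3]` → elements = [20, 12, 4, 10, 3]
`elements.reverse()` → elements = [3, 10, 4, 12, 20]
`elements[0] = elements[0] + elements[-1]` → elements = [23, 10, 4, 12, 20]
`value = elements[0]` → value = 23
So value = 23

Answer: 23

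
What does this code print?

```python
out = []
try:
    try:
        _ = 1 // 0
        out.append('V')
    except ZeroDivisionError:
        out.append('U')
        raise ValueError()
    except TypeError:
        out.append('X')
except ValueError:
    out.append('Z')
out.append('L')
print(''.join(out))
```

Execution trace: 'U' (except ZeroDivisionError) → 'Z' (outer except ValueError) → 'L' (after the try/except). Output: UZL

Answer: UZL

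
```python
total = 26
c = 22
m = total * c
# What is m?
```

Trace:
`total = 26` → total = 26
`c = 22` → c = 22
`m = total * c` → m = 572
So m = 572

Answer: 572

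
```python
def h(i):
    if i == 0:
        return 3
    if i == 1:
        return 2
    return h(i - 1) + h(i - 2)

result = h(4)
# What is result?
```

Build up from base cases: h(0)=3, h(1)=2, h(2)=5, h(3)=7, h(4)=12

Answer: 12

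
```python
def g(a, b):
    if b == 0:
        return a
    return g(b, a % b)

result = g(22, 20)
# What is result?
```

g(22, 20) -> g(20, 2) -> g(2, 0) -> 2

Answer: 2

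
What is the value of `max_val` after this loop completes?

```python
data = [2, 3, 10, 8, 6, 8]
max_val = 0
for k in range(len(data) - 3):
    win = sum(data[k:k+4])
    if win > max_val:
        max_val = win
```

Max sum of 4-element window in [2, 3, 10, 8, 6, 8]
`max_val` takes the values: 0 → 23 → 27 → 32

Answer: 32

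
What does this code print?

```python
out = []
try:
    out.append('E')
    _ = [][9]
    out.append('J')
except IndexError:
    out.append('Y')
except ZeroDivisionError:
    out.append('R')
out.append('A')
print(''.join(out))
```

Execution trace: 'E' (try body) → 'Y' (except IndexError) → 'A' (after the try/except). Output: EYA

Answer: EYA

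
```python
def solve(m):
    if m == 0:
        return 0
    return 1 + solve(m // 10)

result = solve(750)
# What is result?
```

Count of digits of 750: 3

Answer: 3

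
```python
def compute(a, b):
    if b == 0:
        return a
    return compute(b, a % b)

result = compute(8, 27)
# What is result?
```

compute(8, 27) -> compute(27, 8) -> compute(8, 3) -> compute(3, 2) -> compute(2, 1) -> compute(1, 0) -> 1

Answer: 1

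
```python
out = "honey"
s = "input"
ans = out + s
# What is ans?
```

Trace:
`out = "honey"` → out = 'honey'
`s = "input"` → s = 'input'
`ans = out + s` → ans = 'honeyinput'
So ans = 'honeyinput'

Answer: 'honeyinput'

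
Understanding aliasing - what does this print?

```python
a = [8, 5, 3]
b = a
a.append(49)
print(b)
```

Key concept: basic list aliasing.
Step by step:
`a = [8, 5, 3]` → a = [8, 5, 3]
`b = a` → b = [8, 5, 3] (same object as a)
`a.append(49)` → a = [8, 5, 3, 49] (same object as b); b = [8, 5, 3, 49] (same object as a)
`print(b)` → prints [8, 5, 3, 49]

Answer: [8, 5, 3, 49]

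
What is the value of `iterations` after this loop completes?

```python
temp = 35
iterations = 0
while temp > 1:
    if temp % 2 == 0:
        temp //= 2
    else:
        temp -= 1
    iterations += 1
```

Steps to reduce 35 to 1
`iterations` takes the values: 0 → 1 → 2 → 3 → 4 → 5 → 6 → 7

Answer: 7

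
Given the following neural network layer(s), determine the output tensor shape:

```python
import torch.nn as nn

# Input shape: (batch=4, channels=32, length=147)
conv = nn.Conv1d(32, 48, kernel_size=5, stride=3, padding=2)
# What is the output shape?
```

Input: (4, 32, 147) -> Output: (4, 48, 49)

Answer: (4, 48, 49)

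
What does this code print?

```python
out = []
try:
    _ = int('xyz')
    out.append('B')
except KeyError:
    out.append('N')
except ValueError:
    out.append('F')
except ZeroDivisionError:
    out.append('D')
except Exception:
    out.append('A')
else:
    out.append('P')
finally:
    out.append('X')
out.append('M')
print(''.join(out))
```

Execution trace: 'F' (except ValueError) → 'X' (finally) → 'M' (after the try/except). Output: FXM

Answer: FXM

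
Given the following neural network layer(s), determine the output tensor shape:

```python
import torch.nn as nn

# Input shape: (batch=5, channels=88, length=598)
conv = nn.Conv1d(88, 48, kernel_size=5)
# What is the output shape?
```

Input: (5, 88, 598) -> Output: (5, 48, 594)

Answer: (5, 48, 594)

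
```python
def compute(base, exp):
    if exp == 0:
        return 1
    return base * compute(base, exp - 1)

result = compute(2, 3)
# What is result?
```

compute(2, 3) = 2 * 2 * 2 = 8

Answer: 8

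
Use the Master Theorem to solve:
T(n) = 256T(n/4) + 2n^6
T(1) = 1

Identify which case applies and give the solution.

a=256, b=4, f(n)=2n^6. log_4(256) = 4. Since c=6 > 4 and the regularity condition holds (256(n/4)^6 = (256/4^6)n^6 with 256/4^6 < 1), Case 3 applies: T(n) = Θ(f(n)) = O(n^6).

Answer: O(n^6) - Case 3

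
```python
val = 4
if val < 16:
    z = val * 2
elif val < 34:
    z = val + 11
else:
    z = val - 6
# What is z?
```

Trace:
`val = 4` → val = 4
`if val < 16: ...` → val < 16 is True → z = 8
So z = 8

Answer: 8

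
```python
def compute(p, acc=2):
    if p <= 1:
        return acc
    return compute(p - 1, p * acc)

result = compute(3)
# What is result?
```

Accumulator trace (n, acc): (3, 2) -> (2, 6) -> (1, 12) -> return 12

Answer: 12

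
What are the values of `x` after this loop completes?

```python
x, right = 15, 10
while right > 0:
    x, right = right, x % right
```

GCD of 15 and 10
`x` takes the values: 15 → 10 → 5

Answer: 5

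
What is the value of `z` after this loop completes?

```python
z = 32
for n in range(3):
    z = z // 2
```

Halve 3 times: 32 // 2^3 = 4
`z` takes the values: 32 → 16 → 8 → 4

Answer: 4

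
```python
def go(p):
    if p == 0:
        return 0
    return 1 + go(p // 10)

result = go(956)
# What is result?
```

Count of digits of 956: 3

Answer: 3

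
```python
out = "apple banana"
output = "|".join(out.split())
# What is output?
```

Trace:
`out = "apple banana"` → out = 'apple banana'
`output = "|".join(out.split())` → output = 'apple|banana'
So output = 'apple|banana'

Answer: 'apple|banana'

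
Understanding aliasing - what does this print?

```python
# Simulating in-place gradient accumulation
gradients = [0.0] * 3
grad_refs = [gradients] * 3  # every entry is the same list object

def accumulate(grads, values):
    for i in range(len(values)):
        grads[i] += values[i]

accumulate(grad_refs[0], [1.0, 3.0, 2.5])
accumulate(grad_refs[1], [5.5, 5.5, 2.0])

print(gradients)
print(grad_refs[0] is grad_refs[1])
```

Key concept: gradient accumulation aliasing.
Step by step:
`gradients = [0.0] * 3` → gradients = [0.0, 0.0, 0.0]
`grad_refs = [gradients] * 3` → grad_refs = [[0.0, 0.0, 0.0], [0.0, 0.0, 0.0], [0.0, 0.0, 0.0]]
`accumulate(grad_refs[0], [1.0, 3.0, 2.5])` → gradients = [1.0, 3.0, 2.5]; grad_refs = [[1.0, 3.0, 2.5], [1.0, 3.0, 2.5], [1.0, 3.0, 2.5]]
`accumulate(grad_refs[1], [5.5, 5.5, 2.0])` → gradients = [6.5, 8.5, 4.5]; grad_refs = [[6.5, 8.5, 4.5], [6.5, 8.5, 4.5], [6.5, 8.5, 4.5]]
`print(gradients)` → prints [6.5, 8.5, 4.5]
`print(grad_refs[0] is grad_refs[1])` → prints True

Answer:
[6.5, 8.5, 4.5]
True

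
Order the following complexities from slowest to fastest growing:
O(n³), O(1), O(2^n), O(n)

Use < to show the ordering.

Ordered by growth rate: O(1) < O(n) < O(n³) < O(2^n)

Answer: O(1) < O(n) < O(n³) < O(2^n)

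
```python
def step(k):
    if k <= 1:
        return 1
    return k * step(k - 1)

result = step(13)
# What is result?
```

step(13) = 13 * 12 * 11 * 10 * 9 * 8 * 7 * 6 * 5 * 4 * 3 * 2 * 1 = 6227020800

Answer: 6227020800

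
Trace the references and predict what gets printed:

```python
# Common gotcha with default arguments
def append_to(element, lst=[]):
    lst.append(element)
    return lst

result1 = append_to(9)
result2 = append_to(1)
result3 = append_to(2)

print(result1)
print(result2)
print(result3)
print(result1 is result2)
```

Key concept: mutable default argument gotcha.
Step by step:
`result1 = append_to(9)` → result1 = [9]
`result2 = append_to(1)` → result1 = [9, 1] (same object as result2); result2 = [9, 1] (same object as result1)
`result3 = append_to(2)` → result1 = [9, 1, 2] (same object as result2, result3); result2 = [9, 1, 2] (same object as result1, result3); result3 = [9, 1, 2] (same object as result1, result2)
`print(result1)` → prints [9, 1, 2]
`print(result2)` → prints [9, 1, 2]
`print(result3)` → prints [9, 1, 2]
`print(result1 is result2)` → prints True

Answer:
[9, 1, 2]
[9, 1, 2]
[9, 1, 2]
True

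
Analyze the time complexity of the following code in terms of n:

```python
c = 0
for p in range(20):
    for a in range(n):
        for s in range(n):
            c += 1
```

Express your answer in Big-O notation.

Each loop level contributes: 1 × n × n. Multiplying the contributions gives O(n^2).

Answer: O(n^2)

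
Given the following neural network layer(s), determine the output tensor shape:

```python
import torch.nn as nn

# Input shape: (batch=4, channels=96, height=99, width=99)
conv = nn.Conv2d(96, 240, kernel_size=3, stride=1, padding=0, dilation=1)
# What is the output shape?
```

Input: (4, 96, 99, 99) -> Output: (4, 240, 97, 97)

Answer: (4, 240, 97, 97)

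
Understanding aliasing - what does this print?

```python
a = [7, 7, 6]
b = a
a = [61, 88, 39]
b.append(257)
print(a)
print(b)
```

Key concept: rebinding vs mutation: a is rebound to a new list, b still points at the original.
Step by step:
`a = [7, 7, 6]` → a = [7, 7, 6]
`b = a` → b = [7, 7, 6] (same object as a)
`a = [61, 88, 39]` → a = [61, 88, 39]
`b.append(257)` → b = [7, 7, 6, 257]
`print(a)` → prints [61, 88, 39]
`print(b)` → prints [7, 7, 6, 257]

Answer:
[61, 88, 39]
[7, 7, 6, 257]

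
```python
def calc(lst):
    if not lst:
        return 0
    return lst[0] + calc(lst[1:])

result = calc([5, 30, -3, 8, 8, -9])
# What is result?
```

5 + 30 + (-3) + 8 + 8 + (-9) + 0 = 39

Answer: 39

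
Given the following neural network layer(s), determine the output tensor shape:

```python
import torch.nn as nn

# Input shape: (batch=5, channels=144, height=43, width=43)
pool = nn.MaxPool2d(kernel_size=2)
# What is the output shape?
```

Input: (5, 144, 43, 43) -> Output: (5, 144, 21, 21)

Answer: (5, 144, 21, 21)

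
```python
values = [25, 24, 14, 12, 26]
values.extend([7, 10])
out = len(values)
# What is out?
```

Trace:
`values = [25, 24, 14, 12, 26]` → values = [25, 24, 14, 12, 26]
`values.extend([7, 10])` → values = [25, 24, 14, 12, 26, 7, 10]
`out = len(values)` → out = 7
So out = 7

Answer: 7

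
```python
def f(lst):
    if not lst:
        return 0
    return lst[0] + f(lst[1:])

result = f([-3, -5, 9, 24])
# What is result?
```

(-3) + (-5) + 9 + 24 + 0 = 25

Answer: 25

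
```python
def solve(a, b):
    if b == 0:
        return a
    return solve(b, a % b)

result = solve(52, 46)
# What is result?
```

solve(52, 46) -> solve(46, 6) -> solve(6, 4) -> solve(4, 2) -> solve(2, 0) -> 2

Answer: 2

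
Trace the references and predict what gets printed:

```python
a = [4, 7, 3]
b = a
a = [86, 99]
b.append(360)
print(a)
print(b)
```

Key concept: rebinding vs mutation: a is rebound to a new list, b still points at the original.
Step by step:
`a = [4, 7, 3]` → a = [4, 7, 3]
`b = a` → b = [4, 7, 3] (same object as a)
`a = [86, 99]` → a = [86, 99]
`b.append(360)` → b = [4, 7, 3, 360]
`print(a)` → prints [86, 99]
`print(b)` → prints [4, 7, 3, 360]

Answer:
[86, 99]
[4, 7, 3, 360]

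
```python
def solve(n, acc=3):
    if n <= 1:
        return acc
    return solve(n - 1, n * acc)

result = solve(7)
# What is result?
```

Accumulator trace (n, acc): (7, 3) -> (6, 21) -> (5, 126) -> (4, 630) -> (3, 2520) -> (2, 7560) -> (1, 15120) -> return 15120

Answer: 15120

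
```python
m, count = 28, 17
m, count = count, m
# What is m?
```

Trace:
`m, count = 28, 17` → m = 28; count = 17
`m, count = count, m` → m = 17; count = 28
So m = 17

Answer: 17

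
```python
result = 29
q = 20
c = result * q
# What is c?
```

Trace:
`result = 29` → result = 29
`q = 20` → q = 20
`c = result * q` → c = 580
So c = 580

Answer: 580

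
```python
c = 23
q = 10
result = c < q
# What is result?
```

Trace:
`c = 23` → c = 23
`q = 10` → q = 10
`result = c < q` → result = False
So result = False

Answer: False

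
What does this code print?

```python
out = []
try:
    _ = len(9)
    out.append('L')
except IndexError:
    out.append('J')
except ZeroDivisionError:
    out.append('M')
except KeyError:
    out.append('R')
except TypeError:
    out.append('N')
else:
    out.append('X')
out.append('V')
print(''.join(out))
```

Execution trace: 'N' (except TypeError) → 'V' (after the try/except). Output: NV

Answer: NV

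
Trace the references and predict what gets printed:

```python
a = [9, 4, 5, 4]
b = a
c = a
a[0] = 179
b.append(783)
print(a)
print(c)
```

Key concept: multiple aliases.
Step by step:
`a = [9, 4, 5, 4]` → a = [9, 4, 5, 4]
`b = a` → b = [9, 4, 5, 4] (same object as a)
`c = a` → c = [9, 4, 5, 4] (same object as a, b)
`a[0] = 179` → a = [179, 4, 5, 4] (same object as b, c); b = [179, 4, 5, 4] (same object as a, c); c = [179, 4, 5, 4] (same object as a, b)
`b.append(783)` → a = [179, 4, 5, 4, 783] (same object as b, c); b = [179, 4, 5, 4, 783] (same object as a, c); c = [179, 4, 5, 4, 783] (same object as a, b)
`print(a)` → prints [179, 4, 5, 4, 783]
`print(c)` → prints [179, 4, 5, 4, 783]

Answer:
[179, 4, 5, 4, 783]
[179, 4, 5, 4, 783]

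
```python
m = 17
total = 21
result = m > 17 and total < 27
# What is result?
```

Trace:
`m = 17` → m = 17
`total = 21` → total = 21
`result = m > 17 and total < 27` → result = False
So result = False

Answer: False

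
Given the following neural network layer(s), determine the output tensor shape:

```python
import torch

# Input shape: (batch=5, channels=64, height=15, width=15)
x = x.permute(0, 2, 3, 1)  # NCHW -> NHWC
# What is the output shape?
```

Input: (5, 64, 15, 15) -> Output: (5, 15, 15, 64)

Answer: (5, 15, 15, 64)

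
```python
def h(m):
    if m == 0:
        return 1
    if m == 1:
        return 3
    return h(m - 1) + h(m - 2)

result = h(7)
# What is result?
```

Build up from base cases: h(0)=1, h(1)=3, h(2)=4, h(3)=7, h(4)=11, h(5)=18, h(6)=29, ..., h(7)=47

Answer: 47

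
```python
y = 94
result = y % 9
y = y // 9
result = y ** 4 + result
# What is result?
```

Trace:
`y = 94` → y = 94
`result = y % 9` → result = 4
`y = y // 9` → y = 10
`result = y ** 4 + result` → result = 10004
So result = 10004

Answer: 10004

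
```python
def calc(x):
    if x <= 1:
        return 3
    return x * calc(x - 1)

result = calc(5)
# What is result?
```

calc(5) = 5 * 4 * 3 * 2 * 3 = 360

Answer: 360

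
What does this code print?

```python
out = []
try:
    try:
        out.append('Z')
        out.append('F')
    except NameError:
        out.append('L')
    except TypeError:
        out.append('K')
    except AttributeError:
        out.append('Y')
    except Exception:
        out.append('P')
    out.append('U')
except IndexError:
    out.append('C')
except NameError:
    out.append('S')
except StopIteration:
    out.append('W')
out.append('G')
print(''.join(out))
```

Execution trace: 'Z' (inner try body) → 'F' (inner try body, no exception) → 'U' (try body, no exception) → 'G' (after the try/except). Output: ZFUG

Answer: ZFUG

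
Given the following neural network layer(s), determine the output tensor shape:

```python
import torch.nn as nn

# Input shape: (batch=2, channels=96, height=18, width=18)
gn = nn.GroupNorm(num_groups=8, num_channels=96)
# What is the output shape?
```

Input: (2, 96, 18, 18) -> Output: (2, 96, 18, 18)

Answer: (2, 96, 18, 18)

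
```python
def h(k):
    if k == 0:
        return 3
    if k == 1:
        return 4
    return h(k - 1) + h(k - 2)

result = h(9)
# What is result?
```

Build up from base cases: h(0)=3, h(1)=4, h(2)=7, h(3)=11, h(4)=18, h(5)=29, h(6)=47, ..., h(9)=199

Answer: 199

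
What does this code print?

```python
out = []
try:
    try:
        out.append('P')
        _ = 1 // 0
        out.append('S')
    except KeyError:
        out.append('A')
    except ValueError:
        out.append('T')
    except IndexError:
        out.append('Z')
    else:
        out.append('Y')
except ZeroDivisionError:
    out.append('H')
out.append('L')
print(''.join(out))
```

Execution trace: 'P' (inner try body) → 'H' (outer except ZeroDivisionError) → 'L' (after the try/except). Output: PHL

Answer: PHL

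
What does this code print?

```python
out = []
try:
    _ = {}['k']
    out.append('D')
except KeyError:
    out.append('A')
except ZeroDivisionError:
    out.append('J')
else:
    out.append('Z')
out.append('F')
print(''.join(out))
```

Execution trace: 'A' (except KeyError) → 'F' (after the try/except). Output: AF

Answer: AF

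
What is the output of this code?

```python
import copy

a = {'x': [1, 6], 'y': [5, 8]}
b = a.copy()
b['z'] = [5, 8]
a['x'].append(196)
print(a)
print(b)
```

Key concept: shallow copy of dict with mutable values.
Step by step:
`a = {'x': [1, 6], 'y': [5, 8]}` → a = {'x': [1, 6], 'y': [5, 8]}
`b = a.copy()` → b = {'x': [1, 6], 'y': [5, 8]}
`b['z'] = [5, 8]` → b = {'x': [1, 6], 'y': [5, 8], 'z': [5, 8]}
`a['x'].append(196)` → a = {'x': [1, 6, 196], 'y': [5, 8]}; b = {'x': [1, 6, 196], 'y': [5, 8], 'z': [5, 8]}
`print(a)` → prints {'x': [1, 6, 196], 'y': [5, 8]}
`print(b)` → prints {'x': [1, 6, 196], 'y': [5, 8], 'z': [5, 8]}

Answer:
{'x': [1, 6, 196], 'y': [5, 8]}
{'x': [1, 6, 196], 'y': [5, 8], 'z': [5, 8]}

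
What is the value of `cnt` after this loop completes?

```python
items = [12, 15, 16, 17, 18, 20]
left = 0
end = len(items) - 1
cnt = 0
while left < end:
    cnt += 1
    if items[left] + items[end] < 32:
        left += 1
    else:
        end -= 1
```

Steps to find pair summing to 32
`cnt` takes the values: 0 → 1 → 2 → 3 → 4 → 5

Answer: 5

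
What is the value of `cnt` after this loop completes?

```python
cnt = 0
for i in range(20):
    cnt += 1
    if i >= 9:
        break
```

Loop breaks when i reaches 9, cnt is 10
`cnt` takes the values: 0 → 1 → 2 → 3 → 4 → 5 → 6 → 7 → 8 → 9 → 10

Answer: 10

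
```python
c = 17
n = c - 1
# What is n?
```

Trace:
`c = 17` → c = 17
`n = c - 1` → n = 16
So n = 16

Answer: 16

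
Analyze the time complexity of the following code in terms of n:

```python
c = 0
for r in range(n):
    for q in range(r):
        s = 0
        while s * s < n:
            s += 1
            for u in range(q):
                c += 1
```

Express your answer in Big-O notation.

Each loop level contributes: n × n × √n × n. Multiplying the contributions gives O(n^3√n).

Answer: O(n^3√n)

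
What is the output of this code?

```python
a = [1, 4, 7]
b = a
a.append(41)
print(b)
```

Key concept: basic list aliasing.
Step by step:
`a = [1, 4, 7]` → a = [1, 4, 7]
`b = a` → b = [1, 4, 7] (same object as a)
`a.append(41)` → a = [1, 4, 7, 41] (same object as b); b = [1, 4, 7, 41] (same object as a)
`print(b)` → prints [1, 4, 7, 41]

Answer: [1, 4, 7, 41]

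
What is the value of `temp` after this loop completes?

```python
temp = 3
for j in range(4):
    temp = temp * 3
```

Multiply by 3, 4 times: 3 * 3^4 = 243
`temp` takes the values: 3 → 9 → 27 → 81 → 243

Answer: 243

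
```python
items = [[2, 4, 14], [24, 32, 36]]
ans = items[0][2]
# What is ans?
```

Trace:
`items = [[2, 4, 14], [24, 32, 36]]` → items = [[2, 4, 14], [24, 32, 36]]
`ans = items[0][2]` → ans = 14
So ans = 14

Answer: 14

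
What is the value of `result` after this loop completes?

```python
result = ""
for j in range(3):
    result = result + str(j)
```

Concatenate digits 0 to 2
`result` takes the values: "" → "0" → "01" → "012"

Answer: "012"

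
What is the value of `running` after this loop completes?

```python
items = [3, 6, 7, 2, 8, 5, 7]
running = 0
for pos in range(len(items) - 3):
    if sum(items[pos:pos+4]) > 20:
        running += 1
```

Count windows with sum > 20
`running` takes the values: 0 → 1 → 2 → 3

Answer: 3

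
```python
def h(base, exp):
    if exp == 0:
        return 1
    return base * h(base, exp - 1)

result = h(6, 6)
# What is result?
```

h(6, 6) = 6 * 6 * 6 * 6 * 6 * 6 = 46656

Answer: 46656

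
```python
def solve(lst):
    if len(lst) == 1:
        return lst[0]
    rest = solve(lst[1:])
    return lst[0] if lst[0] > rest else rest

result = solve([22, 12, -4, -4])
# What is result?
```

Recursive max over [22, 12, -4, -4] = 22

Answer: 22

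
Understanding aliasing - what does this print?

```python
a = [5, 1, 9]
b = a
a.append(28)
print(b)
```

Key concept: basic list aliasing.
Step by step:
`a = [5, 1, 9]` → a = [5, 1, 9]
`b = a` → b = [5, 1, 9] (same object as a)
`a.append(28)` → a = [5, 1, 9, 28] (same object as b); b = [5, 1, 9, 28] (same object as a)
`print(b)` → prints [5, 1, 9, 28]

Answer: [5, 1, 9, 28]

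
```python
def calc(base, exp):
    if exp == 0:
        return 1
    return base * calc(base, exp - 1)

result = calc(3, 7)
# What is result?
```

calc(3, 7) = 3 * 3 * 3 * 3 * 3 * 3 * 3 = 2187

Answer: 2187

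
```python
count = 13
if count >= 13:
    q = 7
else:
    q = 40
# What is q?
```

Trace:
`count = 13` → count = 13
`if count >= 13: ...` → count >= 13 is True → q = 7
So q = 7

Answer: 7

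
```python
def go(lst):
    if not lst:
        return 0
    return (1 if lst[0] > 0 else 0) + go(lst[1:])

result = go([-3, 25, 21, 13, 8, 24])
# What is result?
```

Count of positive elements in [-3, 25, 21, 13, 8, 24] = 5

Answer: 5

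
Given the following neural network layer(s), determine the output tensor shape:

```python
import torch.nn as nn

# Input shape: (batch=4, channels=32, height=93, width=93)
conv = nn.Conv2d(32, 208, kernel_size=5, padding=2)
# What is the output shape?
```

Input: (4, 32, 93, 93) -> Output: (4, 208, 93, 93)

Answer: (4, 208, 93, 93)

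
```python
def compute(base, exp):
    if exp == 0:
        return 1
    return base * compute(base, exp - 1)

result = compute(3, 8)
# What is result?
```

compute(3, 8) = 3 * 3 * 3 * 3 * 3 * 3 * 3 * 3 = 6561

Answer: 6561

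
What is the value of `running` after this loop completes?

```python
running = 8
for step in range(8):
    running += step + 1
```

Start at 8, add 1 to 8 = 44
`running` takes the values: 8 → 9 → 11 → 14 → 18 → 23 → 29 → 36 → 44

Answer: 44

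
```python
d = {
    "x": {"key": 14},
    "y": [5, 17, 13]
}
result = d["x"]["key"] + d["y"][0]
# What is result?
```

Trace:
`d = { ...` → d = {'x': {'key': 14}, 'y': [5, 17, 13]}
`result = d["x"]["key"] + d["y"][0]` → result = 19
So result = 19

Answer: 19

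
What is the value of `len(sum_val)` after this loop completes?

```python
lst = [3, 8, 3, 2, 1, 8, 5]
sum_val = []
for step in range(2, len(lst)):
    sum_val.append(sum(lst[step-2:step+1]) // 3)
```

Number of 3-element averages
`sum_val` takes the values: [] → [4] → [4, 4] → [4, 4, 2] → [4, 4, 2, 3] → [4, 4, 2, 3, 4]
So `len(sum_val)` = 5

Answer: 5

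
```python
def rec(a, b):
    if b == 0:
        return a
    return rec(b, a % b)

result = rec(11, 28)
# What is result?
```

rec(11, 28) -> rec(28, 11) -> rec(11, 6) -> rec(6, 5) -> rec(5, 1) -> rec(1, 0) -> 1

Answer: 1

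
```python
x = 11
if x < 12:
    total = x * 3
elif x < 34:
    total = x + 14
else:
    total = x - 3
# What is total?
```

Trace:
`x = 11` → x = 11
`if x < 12: ...` → x < 12 is True → total = 33
So total = 33

Answer: 33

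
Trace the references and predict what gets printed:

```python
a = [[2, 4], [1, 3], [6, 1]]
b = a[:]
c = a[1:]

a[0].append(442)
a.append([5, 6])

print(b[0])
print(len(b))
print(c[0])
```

Key concept: slice with nested mutation.
Step by step:
`a = [[2, 4], [1, 3], [6, 1]]` → a = [[2, 4], [1, 3], [6, 1]]
`b = a[:]` → b = [[2, 4], [1, 3], [6, 1]]
`c = a[1:]` → c = [[1, 3], [6, 1]]
`a[0].append(442)` → a = [[2, 4, 442], [1, 3], [6, 1]]; b = [[2, 4, 442], [1, 3], [6, 1]]
`a.append([5, 6])` → a = [[2, 4, 442], [1, 3], [6, 1], [5, 6]]
`print(b[0])` → prints [2, 4, 442]
`print(len(b))` → prints 3
`print(c[0])` → prints [1, 3]

Answer:
[2, 4, 442]
3
[1, 3]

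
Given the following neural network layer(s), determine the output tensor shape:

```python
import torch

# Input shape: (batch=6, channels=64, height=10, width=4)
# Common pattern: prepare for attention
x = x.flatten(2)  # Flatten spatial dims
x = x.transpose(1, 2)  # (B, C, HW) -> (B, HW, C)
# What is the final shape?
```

Input: (6, 64, 10, 4) -> after flatten(2): (6, 64, 40) -> Output: (6, 40, 64)

Answer: (6, 40, 64)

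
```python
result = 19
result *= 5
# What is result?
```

Trace:
`result = 19` → result = 19
`result *= 5` → result = 95
So result = 95

Answer: 95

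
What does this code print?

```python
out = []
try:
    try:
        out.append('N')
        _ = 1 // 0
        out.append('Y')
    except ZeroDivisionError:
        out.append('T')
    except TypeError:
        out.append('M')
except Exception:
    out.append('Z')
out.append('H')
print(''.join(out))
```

Execution trace: 'N' (inner try body) → 'T' (inner except ZeroDivisionError) → 'H' (after the try/except). Output: NTH

Answer: NTH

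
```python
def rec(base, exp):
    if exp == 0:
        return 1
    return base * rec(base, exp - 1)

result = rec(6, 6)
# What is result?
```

rec(6, 6) = 6 * 6 * 6 * 6 * 6 * 6 = 46656

Answer: 46656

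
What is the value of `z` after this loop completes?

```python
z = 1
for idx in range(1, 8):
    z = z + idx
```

Start at 1, add 1 through 7
`z` takes the values: 1 → 2 → 4 → 7 → 11 → 16 → 22 → 29

Answer: 29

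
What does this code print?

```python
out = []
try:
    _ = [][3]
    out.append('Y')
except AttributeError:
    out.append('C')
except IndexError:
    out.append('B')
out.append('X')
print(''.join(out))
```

Execution trace: 'B' (except IndexError) → 'X' (after the try/except). Output: BX

Answer: BX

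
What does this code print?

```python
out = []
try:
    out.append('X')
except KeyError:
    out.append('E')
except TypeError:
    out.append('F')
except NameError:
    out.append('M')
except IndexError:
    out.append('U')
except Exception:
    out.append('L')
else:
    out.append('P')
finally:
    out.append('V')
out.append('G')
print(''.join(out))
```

Execution trace: 'X' (try body, no exception) → 'P' (else) → 'V' (finally) → 'G' (after the try/except). Output: XPVG

Answer: XPVG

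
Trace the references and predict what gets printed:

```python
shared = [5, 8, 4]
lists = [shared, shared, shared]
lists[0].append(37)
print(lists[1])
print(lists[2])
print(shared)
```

Key concept: list of same reference.
Step by step:
`shared = [5, 8, 4]` → shared = [5, 8, 4]
`lists = [shared, shared, shared]` → lists = [[5, 8, 4], [5, 8, 4], [5, 8, 4]]
`lists[0].append(37)` → shared = [5, 8, 4, 37]; lists = [[5, 8, 4, 37], [5, 8, 4, 37], [5, 8, 4, 37]]
`print(lists[1])` → prints [5, 8, 4, 37]
`print(lists[2])` → prints [5, 8, 4, 37]
`print(shared)` → prints [5, 8, 4, 37]

Answer:
[5, 8, 4, 37]
[5, 8, 4, 37]
[5, 8, 4, 37]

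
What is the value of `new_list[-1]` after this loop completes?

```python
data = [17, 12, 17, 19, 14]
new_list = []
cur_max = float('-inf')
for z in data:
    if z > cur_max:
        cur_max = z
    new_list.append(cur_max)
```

Running max ends at 19
`new_list` takes the values: [] → [17] → [17, 17] → [17, 17, 17] → [17, 17, 17, 19] → [17, 17, 17, 19, 19]
So `new_list[-1]` = 19

Answer: 19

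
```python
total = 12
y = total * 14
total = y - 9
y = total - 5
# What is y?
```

Trace:
`total = 12` → total = 12
`y = total * 14` → y = 168
`total = y - 9` → total = 159
`y = total - 5` → y = 154
So y = 154

Answer: 154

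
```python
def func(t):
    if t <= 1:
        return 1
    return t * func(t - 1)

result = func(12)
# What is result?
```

func(12) = 12 * 11 * 10 * 9 * 8 * 7 * 6 * 5 * 4 * 3 * 2 * 1 = 479001600

Answer: 479001600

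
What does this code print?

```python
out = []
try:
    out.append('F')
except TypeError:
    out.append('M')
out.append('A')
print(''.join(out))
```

Execution trace: 'F' (try body, no exception) → 'A' (after the try/except). Output: FA

Answer: FA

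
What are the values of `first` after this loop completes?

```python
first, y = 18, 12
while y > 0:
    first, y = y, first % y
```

GCD of 18 and 12
`first` takes the values: 18 → 12 → 6

Answer: 6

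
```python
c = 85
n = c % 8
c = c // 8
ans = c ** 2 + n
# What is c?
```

Trace:
`c = 85` → c = 85
`n = c % 8` → n = 5
`c = c // 8` → c = 10
`ans = c ** 2 + n` → ans = 105
So c = 10

Answer: 10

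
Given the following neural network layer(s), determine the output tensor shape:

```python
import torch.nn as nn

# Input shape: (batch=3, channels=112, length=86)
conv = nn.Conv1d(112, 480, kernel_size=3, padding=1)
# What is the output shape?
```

Input: (3, 112, 86) -> Output: (3, 480, 86)

Answer: (3, 480, 86)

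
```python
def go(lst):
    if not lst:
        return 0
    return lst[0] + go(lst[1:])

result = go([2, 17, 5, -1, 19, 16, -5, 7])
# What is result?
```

2 + 17 + 5 + (-1) + 19 + 16 + (-5) + 7 + 0 = 60

Answer: 60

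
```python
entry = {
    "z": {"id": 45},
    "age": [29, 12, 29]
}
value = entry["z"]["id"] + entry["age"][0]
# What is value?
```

Trace:
`entry = { ...` → entry = {'z': {'id': 45}, 'age': [29, 12, 29]}
`value = entry["z"]["id"] + entry["age"][0]` → value = 74
So value = 74

Answer: 74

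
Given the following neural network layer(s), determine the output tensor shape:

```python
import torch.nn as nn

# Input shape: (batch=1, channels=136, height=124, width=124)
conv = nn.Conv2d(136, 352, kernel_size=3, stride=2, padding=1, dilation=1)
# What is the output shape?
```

Input: (1, 136, 124, 124) -> Output: (1, 352, 62, 62)

Answer: (1, 352, 62, 62)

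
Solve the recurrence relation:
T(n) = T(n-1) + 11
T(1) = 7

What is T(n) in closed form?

Unrolling: T(n) = T(1) + 11·(n-1) = 7 + 11(n-1) = 11n - 4.

Answer: T(n) = 11n - 4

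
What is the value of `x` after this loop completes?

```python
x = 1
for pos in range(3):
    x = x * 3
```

Multiply by 3, 3 times: 1 * 3^3 = 27
`x` takes the values: 1 → 3 → 9 → 27

Answer: 27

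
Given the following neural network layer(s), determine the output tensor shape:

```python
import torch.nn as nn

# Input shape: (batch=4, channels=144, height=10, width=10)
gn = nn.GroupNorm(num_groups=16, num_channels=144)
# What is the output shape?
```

Input: (4, 144, 10, 10) -> Output: (4, 144, 10, 10)

Answer: (4, 144, 10, 10)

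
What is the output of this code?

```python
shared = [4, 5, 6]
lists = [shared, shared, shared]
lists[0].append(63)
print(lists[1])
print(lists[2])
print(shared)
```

Key concept: list of same reference.
Step by step:
`shared = [4, 5, 6]` → shared = [4, 5, 6]
`lists = [shared, shared, shared]` → lists = [[4, 5, 6], [4, 5, 6], [4, 5, 6]]
`lists[0].append(63)` → shared = [4, 5, 6, 63]; lists = [[4, 5, 6, 63], [4, 5, 6, 63], [4, 5, 6, 63]]
`print(lists[1])` → prints [4, 5, 6, 63]
`print(lists[2])` → prints [4, 5, 6, 63]
`print(shared)` → prints [4, 5, 6, 63]

Answer:
[4, 5, 6, 63]
[4, 5, 6, 63]
[4, 5, 6, 63]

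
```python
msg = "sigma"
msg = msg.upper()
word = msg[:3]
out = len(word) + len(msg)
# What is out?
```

Trace:
`msg = "sigma"` → msg = 'sigma'
`msg = msg.upper()` → msg = 'SIGMA'
`word = msg[:3]` → word = 'SIG'
`out = len(word) + len(msg)` → out = 8
So out = 8

Answer: 8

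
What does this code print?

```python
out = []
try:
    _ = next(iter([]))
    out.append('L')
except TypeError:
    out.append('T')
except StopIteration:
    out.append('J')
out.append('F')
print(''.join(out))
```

Execution trace: 'J' (except StopIteration) → 'F' (after the try/except). Output: JF

Answer: JF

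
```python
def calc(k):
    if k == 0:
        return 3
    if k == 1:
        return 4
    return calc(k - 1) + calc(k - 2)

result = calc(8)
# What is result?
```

Build up from base cases: calc(0)=3, calc(1)=4, calc(2)=7, calc(3)=11, calc(4)=18, calc(5)=29, calc(6)=47, ..., calc(8)=123

Answer: 123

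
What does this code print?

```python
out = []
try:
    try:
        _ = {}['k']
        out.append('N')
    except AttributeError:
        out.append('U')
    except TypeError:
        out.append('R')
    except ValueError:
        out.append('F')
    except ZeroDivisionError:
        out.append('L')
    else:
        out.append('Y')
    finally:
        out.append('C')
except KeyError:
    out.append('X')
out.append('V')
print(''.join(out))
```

Execution trace: 'C' (finally) → 'X' (outer except KeyError) → 'V' (after the try/except). Output: CXV

Answer: CXV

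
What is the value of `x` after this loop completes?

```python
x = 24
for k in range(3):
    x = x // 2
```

Halve 3 times: 24 // 2^3 = 3
`x` takes the values: 24 → 12 → 6 → 3

Answer: 3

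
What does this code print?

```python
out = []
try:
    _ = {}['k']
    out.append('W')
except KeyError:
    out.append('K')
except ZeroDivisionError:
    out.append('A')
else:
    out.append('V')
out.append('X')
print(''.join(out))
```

Execution trace: 'K' (except KeyError) → 'X' (after the try/except). Output: KX

Answer: KX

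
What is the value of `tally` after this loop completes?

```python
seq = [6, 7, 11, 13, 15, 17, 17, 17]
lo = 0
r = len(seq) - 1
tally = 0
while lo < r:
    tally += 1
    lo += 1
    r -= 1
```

Iterations until pointers meet (list length 8)
`tally` takes the values: 0 → 1 → 2 → 3 → 4

Answer: 4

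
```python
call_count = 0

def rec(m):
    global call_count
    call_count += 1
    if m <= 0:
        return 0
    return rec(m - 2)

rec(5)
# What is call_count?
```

Linear recursion stepping by 2: 4 calls from m=5 down to ≤0.

Answer: 4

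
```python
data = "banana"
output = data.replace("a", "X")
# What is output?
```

Trace:
`data = "banana"` → data = 'banana'
`output = data.replace("a", "X")` → output = 'bXnXnX'
So output = 'bXnXnX'

Answer: 'bXnXnX'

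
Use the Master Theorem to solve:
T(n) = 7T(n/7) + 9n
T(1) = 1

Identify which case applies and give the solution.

a=7, b=7, f(n)=9n. log_7(7) = 1. Since c=1 = 1, Case 2 applies: T(n) = Θ(n^log_b(a) · log n) = O(n log n).

Answer: O(n log n) - Case 2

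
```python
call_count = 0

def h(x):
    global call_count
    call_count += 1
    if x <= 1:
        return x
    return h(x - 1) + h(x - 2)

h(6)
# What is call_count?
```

Calls(x) = 1 + Calls(x-1) + Calls(x-2); Calls(0)=Calls(1)=1. For x=6 this gives 25.

Answer: 25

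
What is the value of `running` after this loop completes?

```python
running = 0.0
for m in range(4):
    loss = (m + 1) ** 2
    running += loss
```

Sum of squared losses 1² + 2² + ... + 4²
`running` takes the values: 0.0 → 1.0 → 5.0 → 14.0 → 30.0

Answer: 30.0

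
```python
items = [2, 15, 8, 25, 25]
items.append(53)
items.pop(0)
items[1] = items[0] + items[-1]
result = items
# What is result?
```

Trace:
`items = [2, 15, 8, 25, 25]` → items = [2, 15, 8, 25, 25]
`items.append(53)` → items = [2, 15, 8, 25, 25, 53]
`items.pop(0)` → items = [15, 8, 25, 25, 53]
`items[1] = items[0] + items[-1]` → items = [15, 68, 25, 25, 53]
`result = items` → result = [15, 68, 25, 25, 53]
So result = [15, 68, 25, 25, 53]

Answer: [15, 68, 25, 25, 53]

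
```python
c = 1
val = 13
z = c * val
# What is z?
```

Trace:
`c = 1` → c = 1
`val = 13` → val = 13
`z = c * val` → z = 13
So z = 13

Answer: 13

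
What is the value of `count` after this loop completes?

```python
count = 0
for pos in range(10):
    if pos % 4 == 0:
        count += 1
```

Count numbers divisible by 4 in range(10)
`count` takes the values: 0 → 1 → 2 → 3

Answer: 3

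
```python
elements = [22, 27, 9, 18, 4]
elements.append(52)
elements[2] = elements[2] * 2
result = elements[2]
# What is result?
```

Trace:
`elements = [22, 27, 9, 18, 4]` → elements = [22, 27, 9, 18, 4]
`elements.append(52)` → elements = [22, 27, 9, 18, 4, 52]
`elements[2] = elements[2] * 2` → elements = [22, 27, 18, 18, 4, 52]
`result = elements[2]` → result = 18
So result = 18

Answer: 18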